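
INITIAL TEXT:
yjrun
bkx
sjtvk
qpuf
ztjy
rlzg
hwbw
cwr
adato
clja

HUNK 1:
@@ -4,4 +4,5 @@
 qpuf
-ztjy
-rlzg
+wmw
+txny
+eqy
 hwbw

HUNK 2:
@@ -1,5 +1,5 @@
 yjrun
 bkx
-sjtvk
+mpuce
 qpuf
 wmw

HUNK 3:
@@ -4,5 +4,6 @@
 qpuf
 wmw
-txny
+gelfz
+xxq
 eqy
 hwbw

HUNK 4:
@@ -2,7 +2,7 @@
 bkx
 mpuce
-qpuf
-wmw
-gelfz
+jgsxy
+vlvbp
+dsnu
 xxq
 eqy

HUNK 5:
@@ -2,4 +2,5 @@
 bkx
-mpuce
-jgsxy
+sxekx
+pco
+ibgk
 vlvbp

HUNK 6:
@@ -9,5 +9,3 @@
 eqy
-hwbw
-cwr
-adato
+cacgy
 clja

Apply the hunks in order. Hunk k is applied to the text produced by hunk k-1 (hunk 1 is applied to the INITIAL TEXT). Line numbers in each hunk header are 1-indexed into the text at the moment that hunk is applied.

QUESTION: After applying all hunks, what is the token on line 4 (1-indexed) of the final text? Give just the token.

Hunk 1: at line 4 remove [ztjy,rlzg] add [wmw,txny,eqy] -> 11 lines: yjrun bkx sjtvk qpuf wmw txny eqy hwbw cwr adato clja
Hunk 2: at line 1 remove [sjtvk] add [mpuce] -> 11 lines: yjrun bkx mpuce qpuf wmw txny eqy hwbw cwr adato clja
Hunk 3: at line 4 remove [txny] add [gelfz,xxq] -> 12 lines: yjrun bkx mpuce qpuf wmw gelfz xxq eqy hwbw cwr adato clja
Hunk 4: at line 2 remove [qpuf,wmw,gelfz] add [jgsxy,vlvbp,dsnu] -> 12 lines: yjrun bkx mpuce jgsxy vlvbp dsnu xxq eqy hwbw cwr adato clja
Hunk 5: at line 2 remove [mpuce,jgsxy] add [sxekx,pco,ibgk] -> 13 lines: yjrun bkx sxekx pco ibgk vlvbp dsnu xxq eqy hwbw cwr adato clja
Hunk 6: at line 9 remove [hwbw,cwr,adato] add [cacgy] -> 11 lines: yjrun bkx sxekx pco ibgk vlvbp dsnu xxq eqy cacgy clja
Final line 4: pco

Answer: pco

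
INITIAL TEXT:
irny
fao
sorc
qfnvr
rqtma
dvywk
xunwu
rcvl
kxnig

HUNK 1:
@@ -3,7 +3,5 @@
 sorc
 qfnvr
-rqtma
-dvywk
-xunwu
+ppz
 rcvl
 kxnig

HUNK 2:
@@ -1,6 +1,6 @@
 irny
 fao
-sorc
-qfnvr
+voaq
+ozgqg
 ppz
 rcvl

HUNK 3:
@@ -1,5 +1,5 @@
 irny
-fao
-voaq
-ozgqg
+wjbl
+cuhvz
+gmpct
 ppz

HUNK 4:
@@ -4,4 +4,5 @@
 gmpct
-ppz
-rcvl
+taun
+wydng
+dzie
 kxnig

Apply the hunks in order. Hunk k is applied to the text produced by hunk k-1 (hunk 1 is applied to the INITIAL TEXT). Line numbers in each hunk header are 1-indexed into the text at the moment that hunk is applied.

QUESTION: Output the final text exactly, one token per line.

Answer: irny
wjbl
cuhvz
gmpct
taun
wydng
dzie
kxnig

Derivation:
Hunk 1: at line 3 remove [rqtma,dvywk,xunwu] add [ppz] -> 7 lines: irny fao sorc qfnvr ppz rcvl kxnig
Hunk 2: at line 1 remove [sorc,qfnvr] add [voaq,ozgqg] -> 7 lines: irny fao voaq ozgqg ppz rcvl kxnig
Hunk 3: at line 1 remove [fao,voaq,ozgqg] add [wjbl,cuhvz,gmpct] -> 7 lines: irny wjbl cuhvz gmpct ppz rcvl kxnig
Hunk 4: at line 4 remove [ppz,rcvl] add [taun,wydng,dzie] -> 8 lines: irny wjbl cuhvz gmpct taun wydng dzie kxnig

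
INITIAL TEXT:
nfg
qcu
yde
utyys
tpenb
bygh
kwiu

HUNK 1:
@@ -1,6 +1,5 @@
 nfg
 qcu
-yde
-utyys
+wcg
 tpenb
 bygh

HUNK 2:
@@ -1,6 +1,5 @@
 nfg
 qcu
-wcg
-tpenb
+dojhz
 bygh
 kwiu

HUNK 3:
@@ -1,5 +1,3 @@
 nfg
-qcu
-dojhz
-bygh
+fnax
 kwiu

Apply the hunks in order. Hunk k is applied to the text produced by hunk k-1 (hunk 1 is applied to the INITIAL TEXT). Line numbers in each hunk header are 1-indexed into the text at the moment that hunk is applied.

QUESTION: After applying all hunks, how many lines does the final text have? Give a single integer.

Answer: 3

Derivation:
Hunk 1: at line 1 remove [yde,utyys] add [wcg] -> 6 lines: nfg qcu wcg tpenb bygh kwiu
Hunk 2: at line 1 remove [wcg,tpenb] add [dojhz] -> 5 lines: nfg qcu dojhz bygh kwiu
Hunk 3: at line 1 remove [qcu,dojhz,bygh] add [fnax] -> 3 lines: nfg fnax kwiu
Final line count: 3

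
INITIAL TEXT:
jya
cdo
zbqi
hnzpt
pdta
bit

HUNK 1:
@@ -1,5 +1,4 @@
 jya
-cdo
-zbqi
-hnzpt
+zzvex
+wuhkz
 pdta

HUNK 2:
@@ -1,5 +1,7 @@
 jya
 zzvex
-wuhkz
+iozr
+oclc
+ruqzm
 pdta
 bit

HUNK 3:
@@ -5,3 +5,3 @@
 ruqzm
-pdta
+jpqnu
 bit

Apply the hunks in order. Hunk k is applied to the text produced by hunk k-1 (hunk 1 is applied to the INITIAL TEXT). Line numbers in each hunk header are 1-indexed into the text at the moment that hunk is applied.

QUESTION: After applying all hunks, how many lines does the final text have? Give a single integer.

Answer: 7

Derivation:
Hunk 1: at line 1 remove [cdo,zbqi,hnzpt] add [zzvex,wuhkz] -> 5 lines: jya zzvex wuhkz pdta bit
Hunk 2: at line 1 remove [wuhkz] add [iozr,oclc,ruqzm] -> 7 lines: jya zzvex iozr oclc ruqzm pdta bit
Hunk 3: at line 5 remove [pdta] add [jpqnu] -> 7 lines: jya zzvex iozr oclc ruqzm jpqnu bit
Final line count: 7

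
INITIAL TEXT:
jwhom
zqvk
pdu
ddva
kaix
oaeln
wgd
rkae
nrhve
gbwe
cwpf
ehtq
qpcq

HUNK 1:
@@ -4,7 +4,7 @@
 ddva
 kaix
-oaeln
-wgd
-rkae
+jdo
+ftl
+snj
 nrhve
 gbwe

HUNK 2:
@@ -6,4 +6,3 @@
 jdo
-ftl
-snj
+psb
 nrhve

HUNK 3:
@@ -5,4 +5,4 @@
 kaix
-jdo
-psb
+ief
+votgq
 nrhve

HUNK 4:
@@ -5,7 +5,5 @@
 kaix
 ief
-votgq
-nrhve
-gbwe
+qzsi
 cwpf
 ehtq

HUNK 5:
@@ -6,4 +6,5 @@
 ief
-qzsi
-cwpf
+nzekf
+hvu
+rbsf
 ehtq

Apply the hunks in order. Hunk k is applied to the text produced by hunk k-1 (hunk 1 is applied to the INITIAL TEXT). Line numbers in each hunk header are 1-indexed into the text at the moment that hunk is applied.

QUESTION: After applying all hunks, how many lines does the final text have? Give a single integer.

Answer: 11

Derivation:
Hunk 1: at line 4 remove [oaeln,wgd,rkae] add [jdo,ftl,snj] -> 13 lines: jwhom zqvk pdu ddva kaix jdo ftl snj nrhve gbwe cwpf ehtq qpcq
Hunk 2: at line 6 remove [ftl,snj] add [psb] -> 12 lines: jwhom zqvk pdu ddva kaix jdo psb nrhve gbwe cwpf ehtq qpcq
Hunk 3: at line 5 remove [jdo,psb] add [ief,votgq] -> 12 lines: jwhom zqvk pdu ddva kaix ief votgq nrhve gbwe cwpf ehtq qpcq
Hunk 4: at line 5 remove [votgq,nrhve,gbwe] add [qzsi] -> 10 lines: jwhom zqvk pdu ddva kaix ief qzsi cwpf ehtq qpcq
Hunk 5: at line 6 remove [qzsi,cwpf] add [nzekf,hvu,rbsf] -> 11 lines: jwhom zqvk pdu ddva kaix ief nzekf hvu rbsf ehtq qpcq
Final line count: 11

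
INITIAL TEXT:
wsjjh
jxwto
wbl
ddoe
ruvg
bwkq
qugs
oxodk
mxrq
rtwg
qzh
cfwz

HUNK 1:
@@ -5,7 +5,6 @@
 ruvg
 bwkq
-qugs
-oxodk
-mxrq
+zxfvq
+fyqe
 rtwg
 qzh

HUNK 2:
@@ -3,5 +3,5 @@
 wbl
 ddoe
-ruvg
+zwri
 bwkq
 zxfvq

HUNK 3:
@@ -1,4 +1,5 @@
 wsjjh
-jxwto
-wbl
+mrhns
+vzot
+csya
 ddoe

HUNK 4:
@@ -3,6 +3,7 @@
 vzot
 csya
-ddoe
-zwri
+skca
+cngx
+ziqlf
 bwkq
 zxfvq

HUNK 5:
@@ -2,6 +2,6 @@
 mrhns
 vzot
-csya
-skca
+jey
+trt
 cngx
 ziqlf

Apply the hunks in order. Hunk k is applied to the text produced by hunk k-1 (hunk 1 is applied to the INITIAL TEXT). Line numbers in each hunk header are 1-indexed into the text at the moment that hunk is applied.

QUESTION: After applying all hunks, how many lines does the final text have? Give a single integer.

Hunk 1: at line 5 remove [qugs,oxodk,mxrq] add [zxfvq,fyqe] -> 11 lines: wsjjh jxwto wbl ddoe ruvg bwkq zxfvq fyqe rtwg qzh cfwz
Hunk 2: at line 3 remove [ruvg] add [zwri] -> 11 lines: wsjjh jxwto wbl ddoe zwri bwkq zxfvq fyqe rtwg qzh cfwz
Hunk 3: at line 1 remove [jxwto,wbl] add [mrhns,vzot,csya] -> 12 lines: wsjjh mrhns vzot csya ddoe zwri bwkq zxfvq fyqe rtwg qzh cfwz
Hunk 4: at line 3 remove [ddoe,zwri] add [skca,cngx,ziqlf] -> 13 lines: wsjjh mrhns vzot csya skca cngx ziqlf bwkq zxfvq fyqe rtwg qzh cfwz
Hunk 5: at line 2 remove [csya,skca] add [jey,trt] -> 13 lines: wsjjh mrhns vzot jey trt cngx ziqlf bwkq zxfvq fyqe rtwg qzh cfwz
Final line count: 13

Answer: 13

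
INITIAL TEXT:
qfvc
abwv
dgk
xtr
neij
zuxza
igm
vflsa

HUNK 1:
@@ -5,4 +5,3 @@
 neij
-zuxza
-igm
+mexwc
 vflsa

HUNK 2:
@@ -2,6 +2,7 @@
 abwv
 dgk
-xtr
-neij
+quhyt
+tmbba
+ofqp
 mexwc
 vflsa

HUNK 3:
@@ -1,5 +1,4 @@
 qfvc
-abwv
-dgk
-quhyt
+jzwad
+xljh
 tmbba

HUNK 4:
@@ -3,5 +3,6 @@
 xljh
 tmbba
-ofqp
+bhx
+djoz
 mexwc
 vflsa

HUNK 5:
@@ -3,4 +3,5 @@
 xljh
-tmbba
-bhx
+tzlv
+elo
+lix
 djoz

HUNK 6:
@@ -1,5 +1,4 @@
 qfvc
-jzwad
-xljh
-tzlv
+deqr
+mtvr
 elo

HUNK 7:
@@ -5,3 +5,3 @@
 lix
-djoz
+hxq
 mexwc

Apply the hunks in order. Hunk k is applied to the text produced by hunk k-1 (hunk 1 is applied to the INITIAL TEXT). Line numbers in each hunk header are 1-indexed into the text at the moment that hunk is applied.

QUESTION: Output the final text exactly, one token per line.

Answer: qfvc
deqr
mtvr
elo
lix
hxq
mexwc
vflsa

Derivation:
Hunk 1: at line 5 remove [zuxza,igm] add [mexwc] -> 7 lines: qfvc abwv dgk xtr neij mexwc vflsa
Hunk 2: at line 2 remove [xtr,neij] add [quhyt,tmbba,ofqp] -> 8 lines: qfvc abwv dgk quhyt tmbba ofqp mexwc vflsa
Hunk 3: at line 1 remove [abwv,dgk,quhyt] add [jzwad,xljh] -> 7 lines: qfvc jzwad xljh tmbba ofqp mexwc vflsa
Hunk 4: at line 3 remove [ofqp] add [bhx,djoz] -> 8 lines: qfvc jzwad xljh tmbba bhx djoz mexwc vflsa
Hunk 5: at line 3 remove [tmbba,bhx] add [tzlv,elo,lix] -> 9 lines: qfvc jzwad xljh tzlv elo lix djoz mexwc vflsa
Hunk 6: at line 1 remove [jzwad,xljh,tzlv] add [deqr,mtvr] -> 8 lines: qfvc deqr mtvr elo lix djoz mexwc vflsa
Hunk 7: at line 5 remove [djoz] add [hxq] -> 8 lines: qfvc deqr mtvr elo lix hxq mexwc vflsa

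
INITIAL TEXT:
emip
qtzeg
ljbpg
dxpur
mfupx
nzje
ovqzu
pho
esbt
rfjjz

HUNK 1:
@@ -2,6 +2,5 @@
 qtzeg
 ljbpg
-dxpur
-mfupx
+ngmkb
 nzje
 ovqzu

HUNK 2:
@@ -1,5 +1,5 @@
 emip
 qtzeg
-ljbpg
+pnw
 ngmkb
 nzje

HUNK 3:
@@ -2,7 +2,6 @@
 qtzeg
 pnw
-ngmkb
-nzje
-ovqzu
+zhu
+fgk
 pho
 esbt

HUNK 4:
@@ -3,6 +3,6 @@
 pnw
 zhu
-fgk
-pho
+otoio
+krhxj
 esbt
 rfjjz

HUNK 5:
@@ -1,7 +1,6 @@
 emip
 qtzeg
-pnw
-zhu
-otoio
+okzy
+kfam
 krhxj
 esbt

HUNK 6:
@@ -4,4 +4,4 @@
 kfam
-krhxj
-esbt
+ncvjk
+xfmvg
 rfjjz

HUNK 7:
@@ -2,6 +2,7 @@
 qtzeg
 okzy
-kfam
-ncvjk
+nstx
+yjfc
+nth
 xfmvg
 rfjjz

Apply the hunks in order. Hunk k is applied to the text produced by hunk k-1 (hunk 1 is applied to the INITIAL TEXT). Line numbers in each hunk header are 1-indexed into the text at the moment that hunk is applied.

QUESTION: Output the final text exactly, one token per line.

Hunk 1: at line 2 remove [dxpur,mfupx] add [ngmkb] -> 9 lines: emip qtzeg ljbpg ngmkb nzje ovqzu pho esbt rfjjz
Hunk 2: at line 1 remove [ljbpg] add [pnw] -> 9 lines: emip qtzeg pnw ngmkb nzje ovqzu pho esbt rfjjz
Hunk 3: at line 2 remove [ngmkb,nzje,ovqzu] add [zhu,fgk] -> 8 lines: emip qtzeg pnw zhu fgk pho esbt rfjjz
Hunk 4: at line 3 remove [fgk,pho] add [otoio,krhxj] -> 8 lines: emip qtzeg pnw zhu otoio krhxj esbt rfjjz
Hunk 5: at line 1 remove [pnw,zhu,otoio] add [okzy,kfam] -> 7 lines: emip qtzeg okzy kfam krhxj esbt rfjjz
Hunk 6: at line 4 remove [krhxj,esbt] add [ncvjk,xfmvg] -> 7 lines: emip qtzeg okzy kfam ncvjk xfmvg rfjjz
Hunk 7: at line 2 remove [kfam,ncvjk] add [nstx,yjfc,nth] -> 8 lines: emip qtzeg okzy nstx yjfc nth xfmvg rfjjz

Answer: emip
qtzeg
okzy
nstx
yjfc
nth
xfmvg
rfjjz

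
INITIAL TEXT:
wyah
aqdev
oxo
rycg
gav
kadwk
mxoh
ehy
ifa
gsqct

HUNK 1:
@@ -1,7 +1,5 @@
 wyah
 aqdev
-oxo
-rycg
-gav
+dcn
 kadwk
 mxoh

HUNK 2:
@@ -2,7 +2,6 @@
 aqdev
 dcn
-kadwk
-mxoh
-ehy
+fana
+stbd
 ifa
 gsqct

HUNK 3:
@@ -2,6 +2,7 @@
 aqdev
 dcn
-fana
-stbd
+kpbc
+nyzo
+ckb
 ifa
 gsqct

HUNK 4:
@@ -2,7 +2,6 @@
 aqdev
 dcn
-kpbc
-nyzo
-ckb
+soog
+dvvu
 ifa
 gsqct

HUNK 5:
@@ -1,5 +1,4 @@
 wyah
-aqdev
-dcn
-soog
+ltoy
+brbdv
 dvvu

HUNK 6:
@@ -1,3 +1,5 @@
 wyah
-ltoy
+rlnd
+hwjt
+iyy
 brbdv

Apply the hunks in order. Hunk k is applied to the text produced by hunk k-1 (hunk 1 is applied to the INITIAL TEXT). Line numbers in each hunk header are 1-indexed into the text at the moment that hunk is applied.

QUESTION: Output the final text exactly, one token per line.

Hunk 1: at line 1 remove [oxo,rycg,gav] add [dcn] -> 8 lines: wyah aqdev dcn kadwk mxoh ehy ifa gsqct
Hunk 2: at line 2 remove [kadwk,mxoh,ehy] add [fana,stbd] -> 7 lines: wyah aqdev dcn fana stbd ifa gsqct
Hunk 3: at line 2 remove [fana,stbd] add [kpbc,nyzo,ckb] -> 8 lines: wyah aqdev dcn kpbc nyzo ckb ifa gsqct
Hunk 4: at line 2 remove [kpbc,nyzo,ckb] add [soog,dvvu] -> 7 lines: wyah aqdev dcn soog dvvu ifa gsqct
Hunk 5: at line 1 remove [aqdev,dcn,soog] add [ltoy,brbdv] -> 6 lines: wyah ltoy brbdv dvvu ifa gsqct
Hunk 6: at line 1 remove [ltoy] add [rlnd,hwjt,iyy] -> 8 lines: wyah rlnd hwjt iyy brbdv dvvu ifa gsqct

Answer: wyah
rlnd
hwjt
iyy
brbdv
dvvu
ifa
gsqct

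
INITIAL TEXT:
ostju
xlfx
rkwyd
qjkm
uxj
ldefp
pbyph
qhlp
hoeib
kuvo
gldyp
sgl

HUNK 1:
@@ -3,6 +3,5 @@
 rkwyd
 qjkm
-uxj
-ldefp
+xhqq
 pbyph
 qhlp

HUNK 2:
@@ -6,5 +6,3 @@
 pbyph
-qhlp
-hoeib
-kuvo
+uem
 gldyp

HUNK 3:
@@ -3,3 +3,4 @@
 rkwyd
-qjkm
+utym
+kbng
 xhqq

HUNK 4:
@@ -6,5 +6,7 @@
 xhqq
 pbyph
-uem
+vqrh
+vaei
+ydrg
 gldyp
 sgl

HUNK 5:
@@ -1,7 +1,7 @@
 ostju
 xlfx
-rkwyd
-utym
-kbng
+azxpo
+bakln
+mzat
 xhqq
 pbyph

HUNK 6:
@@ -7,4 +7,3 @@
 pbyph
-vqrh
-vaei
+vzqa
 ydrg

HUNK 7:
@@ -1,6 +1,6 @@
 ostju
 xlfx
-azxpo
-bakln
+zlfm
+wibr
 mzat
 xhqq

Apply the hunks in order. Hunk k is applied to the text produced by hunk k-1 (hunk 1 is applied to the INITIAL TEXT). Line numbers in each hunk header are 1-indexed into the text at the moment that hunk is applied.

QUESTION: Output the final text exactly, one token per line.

Answer: ostju
xlfx
zlfm
wibr
mzat
xhqq
pbyph
vzqa
ydrg
gldyp
sgl

Derivation:
Hunk 1: at line 3 remove [uxj,ldefp] add [xhqq] -> 11 lines: ostju xlfx rkwyd qjkm xhqq pbyph qhlp hoeib kuvo gldyp sgl
Hunk 2: at line 6 remove [qhlp,hoeib,kuvo] add [uem] -> 9 lines: ostju xlfx rkwyd qjkm xhqq pbyph uem gldyp sgl
Hunk 3: at line 3 remove [qjkm] add [utym,kbng] -> 10 lines: ostju xlfx rkwyd utym kbng xhqq pbyph uem gldyp sgl
Hunk 4: at line 6 remove [uem] add [vqrh,vaei,ydrg] -> 12 lines: ostju xlfx rkwyd utym kbng xhqq pbyph vqrh vaei ydrg gldyp sgl
Hunk 5: at line 1 remove [rkwyd,utym,kbng] add [azxpo,bakln,mzat] -> 12 lines: ostju xlfx azxpo bakln mzat xhqq pbyph vqrh vaei ydrg gldyp sgl
Hunk 6: at line 7 remove [vqrh,vaei] add [vzqa] -> 11 lines: ostju xlfx azxpo bakln mzat xhqq pbyph vzqa ydrg gldyp sgl
Hunk 7: at line 1 remove [azxpo,bakln] add [zlfm,wibr] -> 11 lines: ostju xlfx zlfm wibr mzat xhqq pbyph vzqa ydrg gldyp sgl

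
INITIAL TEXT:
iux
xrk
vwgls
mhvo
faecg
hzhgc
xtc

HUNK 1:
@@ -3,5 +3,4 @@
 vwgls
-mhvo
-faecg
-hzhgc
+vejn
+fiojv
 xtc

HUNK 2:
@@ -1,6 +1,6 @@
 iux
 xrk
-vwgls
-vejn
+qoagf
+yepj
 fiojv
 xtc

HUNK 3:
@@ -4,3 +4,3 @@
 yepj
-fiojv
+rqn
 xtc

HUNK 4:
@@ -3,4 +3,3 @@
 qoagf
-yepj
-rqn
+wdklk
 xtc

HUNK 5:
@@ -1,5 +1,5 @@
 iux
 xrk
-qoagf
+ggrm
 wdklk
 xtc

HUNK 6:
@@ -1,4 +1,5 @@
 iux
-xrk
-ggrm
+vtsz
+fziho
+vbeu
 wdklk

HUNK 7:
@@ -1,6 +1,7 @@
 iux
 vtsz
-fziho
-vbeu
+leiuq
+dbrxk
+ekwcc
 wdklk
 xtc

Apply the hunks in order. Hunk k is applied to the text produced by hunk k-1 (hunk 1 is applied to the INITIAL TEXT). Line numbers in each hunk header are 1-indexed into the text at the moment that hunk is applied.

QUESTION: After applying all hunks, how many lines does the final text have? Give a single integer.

Hunk 1: at line 3 remove [mhvo,faecg,hzhgc] add [vejn,fiojv] -> 6 lines: iux xrk vwgls vejn fiojv xtc
Hunk 2: at line 1 remove [vwgls,vejn] add [qoagf,yepj] -> 6 lines: iux xrk qoagf yepj fiojv xtc
Hunk 3: at line 4 remove [fiojv] add [rqn] -> 6 lines: iux xrk qoagf yepj rqn xtc
Hunk 4: at line 3 remove [yepj,rqn] add [wdklk] -> 5 lines: iux xrk qoagf wdklk xtc
Hunk 5: at line 1 remove [qoagf] add [ggrm] -> 5 lines: iux xrk ggrm wdklk xtc
Hunk 6: at line 1 remove [xrk,ggrm] add [vtsz,fziho,vbeu] -> 6 lines: iux vtsz fziho vbeu wdklk xtc
Hunk 7: at line 1 remove [fziho,vbeu] add [leiuq,dbrxk,ekwcc] -> 7 lines: iux vtsz leiuq dbrxk ekwcc wdklk xtc
Final line count: 7

Answer: 7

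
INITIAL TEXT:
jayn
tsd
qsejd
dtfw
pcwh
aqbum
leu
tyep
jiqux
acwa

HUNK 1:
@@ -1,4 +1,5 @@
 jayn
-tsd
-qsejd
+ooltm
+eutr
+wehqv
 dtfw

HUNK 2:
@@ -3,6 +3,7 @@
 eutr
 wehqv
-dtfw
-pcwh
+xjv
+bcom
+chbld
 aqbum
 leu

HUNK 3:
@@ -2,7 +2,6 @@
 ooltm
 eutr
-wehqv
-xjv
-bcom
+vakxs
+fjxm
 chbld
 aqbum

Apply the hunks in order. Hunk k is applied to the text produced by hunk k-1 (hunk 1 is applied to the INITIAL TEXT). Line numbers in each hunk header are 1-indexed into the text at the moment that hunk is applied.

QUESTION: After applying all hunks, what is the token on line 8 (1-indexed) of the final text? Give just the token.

Hunk 1: at line 1 remove [tsd,qsejd] add [ooltm,eutr,wehqv] -> 11 lines: jayn ooltm eutr wehqv dtfw pcwh aqbum leu tyep jiqux acwa
Hunk 2: at line 3 remove [dtfw,pcwh] add [xjv,bcom,chbld] -> 12 lines: jayn ooltm eutr wehqv xjv bcom chbld aqbum leu tyep jiqux acwa
Hunk 3: at line 2 remove [wehqv,xjv,bcom] add [vakxs,fjxm] -> 11 lines: jayn ooltm eutr vakxs fjxm chbld aqbum leu tyep jiqux acwa
Final line 8: leu

Answer: leu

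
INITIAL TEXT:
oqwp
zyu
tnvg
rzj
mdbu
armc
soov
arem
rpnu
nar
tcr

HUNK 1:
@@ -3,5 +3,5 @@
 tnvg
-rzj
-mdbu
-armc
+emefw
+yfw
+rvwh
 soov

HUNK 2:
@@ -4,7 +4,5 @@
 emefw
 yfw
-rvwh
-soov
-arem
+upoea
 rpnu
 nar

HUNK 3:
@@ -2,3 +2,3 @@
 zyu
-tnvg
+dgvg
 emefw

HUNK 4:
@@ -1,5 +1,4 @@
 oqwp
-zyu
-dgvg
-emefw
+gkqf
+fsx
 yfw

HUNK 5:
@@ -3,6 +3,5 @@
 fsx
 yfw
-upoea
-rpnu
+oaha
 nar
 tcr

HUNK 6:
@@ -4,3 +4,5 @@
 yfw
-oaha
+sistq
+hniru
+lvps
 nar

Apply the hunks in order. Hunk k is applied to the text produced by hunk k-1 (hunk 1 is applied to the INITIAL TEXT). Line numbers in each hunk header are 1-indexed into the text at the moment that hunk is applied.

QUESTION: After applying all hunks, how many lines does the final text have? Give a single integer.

Hunk 1: at line 3 remove [rzj,mdbu,armc] add [emefw,yfw,rvwh] -> 11 lines: oqwp zyu tnvg emefw yfw rvwh soov arem rpnu nar tcr
Hunk 2: at line 4 remove [rvwh,soov,arem] add [upoea] -> 9 lines: oqwp zyu tnvg emefw yfw upoea rpnu nar tcr
Hunk 3: at line 2 remove [tnvg] add [dgvg] -> 9 lines: oqwp zyu dgvg emefw yfw upoea rpnu nar tcr
Hunk 4: at line 1 remove [zyu,dgvg,emefw] add [gkqf,fsx] -> 8 lines: oqwp gkqf fsx yfw upoea rpnu nar tcr
Hunk 5: at line 3 remove [upoea,rpnu] add [oaha] -> 7 lines: oqwp gkqf fsx yfw oaha nar tcr
Hunk 6: at line 4 remove [oaha] add [sistq,hniru,lvps] -> 9 lines: oqwp gkqf fsx yfw sistq hniru lvps nar tcr
Final line count: 9

Answer: 9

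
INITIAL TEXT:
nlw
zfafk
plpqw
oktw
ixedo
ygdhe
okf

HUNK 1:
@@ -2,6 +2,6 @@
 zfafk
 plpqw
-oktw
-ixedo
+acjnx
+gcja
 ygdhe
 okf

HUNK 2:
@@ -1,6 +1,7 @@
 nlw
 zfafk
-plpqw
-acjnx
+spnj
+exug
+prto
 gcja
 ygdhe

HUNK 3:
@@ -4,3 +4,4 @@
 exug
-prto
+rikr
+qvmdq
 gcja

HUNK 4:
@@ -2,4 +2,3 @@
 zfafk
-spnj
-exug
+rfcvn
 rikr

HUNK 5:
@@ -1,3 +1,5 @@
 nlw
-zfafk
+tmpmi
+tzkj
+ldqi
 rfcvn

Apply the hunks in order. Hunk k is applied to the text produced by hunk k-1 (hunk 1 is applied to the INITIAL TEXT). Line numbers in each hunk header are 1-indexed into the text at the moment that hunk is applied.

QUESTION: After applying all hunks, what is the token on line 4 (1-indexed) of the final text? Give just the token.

Answer: ldqi

Derivation:
Hunk 1: at line 2 remove [oktw,ixedo] add [acjnx,gcja] -> 7 lines: nlw zfafk plpqw acjnx gcja ygdhe okf
Hunk 2: at line 1 remove [plpqw,acjnx] add [spnj,exug,prto] -> 8 lines: nlw zfafk spnj exug prto gcja ygdhe okf
Hunk 3: at line 4 remove [prto] add [rikr,qvmdq] -> 9 lines: nlw zfafk spnj exug rikr qvmdq gcja ygdhe okf
Hunk 4: at line 2 remove [spnj,exug] add [rfcvn] -> 8 lines: nlw zfafk rfcvn rikr qvmdq gcja ygdhe okf
Hunk 5: at line 1 remove [zfafk] add [tmpmi,tzkj,ldqi] -> 10 lines: nlw tmpmi tzkj ldqi rfcvn rikr qvmdq gcja ygdhe okf
Final line 4: ldqi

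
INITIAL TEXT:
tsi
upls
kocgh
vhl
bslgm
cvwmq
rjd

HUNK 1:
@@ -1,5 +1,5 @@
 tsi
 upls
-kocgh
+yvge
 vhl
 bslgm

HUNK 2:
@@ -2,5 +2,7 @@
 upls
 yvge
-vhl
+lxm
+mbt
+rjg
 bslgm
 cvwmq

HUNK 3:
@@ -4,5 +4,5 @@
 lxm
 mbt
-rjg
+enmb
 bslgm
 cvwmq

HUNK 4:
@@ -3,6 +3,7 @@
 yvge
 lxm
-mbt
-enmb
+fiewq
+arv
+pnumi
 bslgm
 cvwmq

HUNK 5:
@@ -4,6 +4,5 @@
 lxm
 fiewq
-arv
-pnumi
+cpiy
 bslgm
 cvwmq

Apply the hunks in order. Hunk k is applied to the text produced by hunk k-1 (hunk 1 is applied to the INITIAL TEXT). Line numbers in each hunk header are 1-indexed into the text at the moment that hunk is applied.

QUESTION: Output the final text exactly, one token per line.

Hunk 1: at line 1 remove [kocgh] add [yvge] -> 7 lines: tsi upls yvge vhl bslgm cvwmq rjd
Hunk 2: at line 2 remove [vhl] add [lxm,mbt,rjg] -> 9 lines: tsi upls yvge lxm mbt rjg bslgm cvwmq rjd
Hunk 3: at line 4 remove [rjg] add [enmb] -> 9 lines: tsi upls yvge lxm mbt enmb bslgm cvwmq rjd
Hunk 4: at line 3 remove [mbt,enmb] add [fiewq,arv,pnumi] -> 10 lines: tsi upls yvge lxm fiewq arv pnumi bslgm cvwmq rjd
Hunk 5: at line 4 remove [arv,pnumi] add [cpiy] -> 9 lines: tsi upls yvge lxm fiewq cpiy bslgm cvwmq rjd

Answer: tsi
upls
yvge
lxm
fiewq
cpiy
bslgm
cvwmq
rjd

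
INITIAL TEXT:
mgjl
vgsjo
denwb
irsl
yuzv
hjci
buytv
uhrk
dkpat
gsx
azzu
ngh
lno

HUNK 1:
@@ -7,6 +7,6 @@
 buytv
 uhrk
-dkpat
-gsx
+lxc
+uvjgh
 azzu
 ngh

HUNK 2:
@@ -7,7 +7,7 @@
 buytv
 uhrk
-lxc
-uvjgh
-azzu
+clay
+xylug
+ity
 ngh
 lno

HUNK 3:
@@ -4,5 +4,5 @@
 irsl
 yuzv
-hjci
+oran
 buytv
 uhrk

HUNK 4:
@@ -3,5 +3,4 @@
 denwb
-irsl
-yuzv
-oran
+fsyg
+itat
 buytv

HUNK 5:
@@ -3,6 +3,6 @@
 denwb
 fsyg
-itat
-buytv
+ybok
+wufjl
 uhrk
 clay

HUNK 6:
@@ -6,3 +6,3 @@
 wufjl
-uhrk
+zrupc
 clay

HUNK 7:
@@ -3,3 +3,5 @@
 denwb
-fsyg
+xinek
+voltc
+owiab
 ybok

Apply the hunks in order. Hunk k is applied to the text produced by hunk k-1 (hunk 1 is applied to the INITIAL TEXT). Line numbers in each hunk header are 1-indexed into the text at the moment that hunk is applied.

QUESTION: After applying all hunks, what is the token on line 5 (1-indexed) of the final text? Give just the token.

Hunk 1: at line 7 remove [dkpat,gsx] add [lxc,uvjgh] -> 13 lines: mgjl vgsjo denwb irsl yuzv hjci buytv uhrk lxc uvjgh azzu ngh lno
Hunk 2: at line 7 remove [lxc,uvjgh,azzu] add [clay,xylug,ity] -> 13 lines: mgjl vgsjo denwb irsl yuzv hjci buytv uhrk clay xylug ity ngh lno
Hunk 3: at line 4 remove [hjci] add [oran] -> 13 lines: mgjl vgsjo denwb irsl yuzv oran buytv uhrk clay xylug ity ngh lno
Hunk 4: at line 3 remove [irsl,yuzv,oran] add [fsyg,itat] -> 12 lines: mgjl vgsjo denwb fsyg itat buytv uhrk clay xylug ity ngh lno
Hunk 5: at line 3 remove [itat,buytv] add [ybok,wufjl] -> 12 lines: mgjl vgsjo denwb fsyg ybok wufjl uhrk clay xylug ity ngh lno
Hunk 6: at line 6 remove [uhrk] add [zrupc] -> 12 lines: mgjl vgsjo denwb fsyg ybok wufjl zrupc clay xylug ity ngh lno
Hunk 7: at line 3 remove [fsyg] add [xinek,voltc,owiab] -> 14 lines: mgjl vgsjo denwb xinek voltc owiab ybok wufjl zrupc clay xylug ity ngh lno
Final line 5: voltc

Answer: voltc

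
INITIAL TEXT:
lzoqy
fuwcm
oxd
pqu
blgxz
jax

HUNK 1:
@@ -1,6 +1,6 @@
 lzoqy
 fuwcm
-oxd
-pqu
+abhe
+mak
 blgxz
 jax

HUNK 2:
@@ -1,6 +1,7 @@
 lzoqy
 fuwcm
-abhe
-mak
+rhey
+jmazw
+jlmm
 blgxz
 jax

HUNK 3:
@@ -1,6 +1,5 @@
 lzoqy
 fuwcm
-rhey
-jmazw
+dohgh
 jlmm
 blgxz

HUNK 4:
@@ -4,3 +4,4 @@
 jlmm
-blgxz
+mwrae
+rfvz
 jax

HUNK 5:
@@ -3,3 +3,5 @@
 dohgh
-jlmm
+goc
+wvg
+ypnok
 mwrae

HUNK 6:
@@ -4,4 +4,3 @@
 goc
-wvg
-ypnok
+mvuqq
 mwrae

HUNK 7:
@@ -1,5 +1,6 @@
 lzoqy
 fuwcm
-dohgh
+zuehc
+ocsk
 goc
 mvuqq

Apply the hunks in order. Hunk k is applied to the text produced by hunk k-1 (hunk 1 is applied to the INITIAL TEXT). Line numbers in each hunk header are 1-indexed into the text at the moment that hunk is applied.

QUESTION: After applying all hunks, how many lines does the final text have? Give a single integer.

Answer: 9

Derivation:
Hunk 1: at line 1 remove [oxd,pqu] add [abhe,mak] -> 6 lines: lzoqy fuwcm abhe mak blgxz jax
Hunk 2: at line 1 remove [abhe,mak] add [rhey,jmazw,jlmm] -> 7 lines: lzoqy fuwcm rhey jmazw jlmm blgxz jax
Hunk 3: at line 1 remove [rhey,jmazw] add [dohgh] -> 6 lines: lzoqy fuwcm dohgh jlmm blgxz jax
Hunk 4: at line 4 remove [blgxz] add [mwrae,rfvz] -> 7 lines: lzoqy fuwcm dohgh jlmm mwrae rfvz jax
Hunk 5: at line 3 remove [jlmm] add [goc,wvg,ypnok] -> 9 lines: lzoqy fuwcm dohgh goc wvg ypnok mwrae rfvz jax
Hunk 6: at line 4 remove [wvg,ypnok] add [mvuqq] -> 8 lines: lzoqy fuwcm dohgh goc mvuqq mwrae rfvz jax
Hunk 7: at line 1 remove [dohgh] add [zuehc,ocsk] -> 9 lines: lzoqy fuwcm zuehc ocsk goc mvuqq mwrae rfvz jax
Final line count: 9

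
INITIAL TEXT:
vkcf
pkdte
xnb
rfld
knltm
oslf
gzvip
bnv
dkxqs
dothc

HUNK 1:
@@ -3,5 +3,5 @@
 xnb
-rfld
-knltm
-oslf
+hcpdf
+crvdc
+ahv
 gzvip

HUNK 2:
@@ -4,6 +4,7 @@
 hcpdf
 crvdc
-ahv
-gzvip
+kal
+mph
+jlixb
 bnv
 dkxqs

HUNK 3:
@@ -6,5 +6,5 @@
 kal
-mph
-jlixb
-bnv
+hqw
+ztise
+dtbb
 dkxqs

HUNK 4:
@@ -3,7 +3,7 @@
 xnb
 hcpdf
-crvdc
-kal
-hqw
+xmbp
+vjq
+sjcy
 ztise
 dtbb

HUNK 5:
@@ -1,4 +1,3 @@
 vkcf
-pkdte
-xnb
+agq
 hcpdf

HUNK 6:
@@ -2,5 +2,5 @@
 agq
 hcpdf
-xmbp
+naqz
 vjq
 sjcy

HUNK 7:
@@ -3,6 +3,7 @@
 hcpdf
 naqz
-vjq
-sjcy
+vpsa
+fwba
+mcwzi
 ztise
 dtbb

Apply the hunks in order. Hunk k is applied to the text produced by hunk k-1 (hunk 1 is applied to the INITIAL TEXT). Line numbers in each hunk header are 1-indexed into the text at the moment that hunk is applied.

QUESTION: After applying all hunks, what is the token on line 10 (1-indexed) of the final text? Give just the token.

Hunk 1: at line 3 remove [rfld,knltm,oslf] add [hcpdf,crvdc,ahv] -> 10 lines: vkcf pkdte xnb hcpdf crvdc ahv gzvip bnv dkxqs dothc
Hunk 2: at line 4 remove [ahv,gzvip] add [kal,mph,jlixb] -> 11 lines: vkcf pkdte xnb hcpdf crvdc kal mph jlixb bnv dkxqs dothc
Hunk 3: at line 6 remove [mph,jlixb,bnv] add [hqw,ztise,dtbb] -> 11 lines: vkcf pkdte xnb hcpdf crvdc kal hqw ztise dtbb dkxqs dothc
Hunk 4: at line 3 remove [crvdc,kal,hqw] add [xmbp,vjq,sjcy] -> 11 lines: vkcf pkdte xnb hcpdf xmbp vjq sjcy ztise dtbb dkxqs dothc
Hunk 5: at line 1 remove [pkdte,xnb] add [agq] -> 10 lines: vkcf agq hcpdf xmbp vjq sjcy ztise dtbb dkxqs dothc
Hunk 6: at line 2 remove [xmbp] add [naqz] -> 10 lines: vkcf agq hcpdf naqz vjq sjcy ztise dtbb dkxqs dothc
Hunk 7: at line 3 remove [vjq,sjcy] add [vpsa,fwba,mcwzi] -> 11 lines: vkcf agq hcpdf naqz vpsa fwba mcwzi ztise dtbb dkxqs dothc
Final line 10: dkxqs

Answer: dkxqs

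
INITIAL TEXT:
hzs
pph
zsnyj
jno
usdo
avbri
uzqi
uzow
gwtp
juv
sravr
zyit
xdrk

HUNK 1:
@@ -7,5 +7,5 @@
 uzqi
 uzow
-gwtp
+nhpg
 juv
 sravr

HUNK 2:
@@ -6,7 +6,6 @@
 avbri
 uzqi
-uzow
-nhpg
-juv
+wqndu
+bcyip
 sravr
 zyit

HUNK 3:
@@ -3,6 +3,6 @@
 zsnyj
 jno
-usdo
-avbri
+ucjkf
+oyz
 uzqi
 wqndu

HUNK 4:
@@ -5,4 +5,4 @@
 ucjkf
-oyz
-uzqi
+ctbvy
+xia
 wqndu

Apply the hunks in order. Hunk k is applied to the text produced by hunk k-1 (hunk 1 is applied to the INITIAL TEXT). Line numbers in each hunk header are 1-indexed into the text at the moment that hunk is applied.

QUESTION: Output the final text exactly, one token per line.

Answer: hzs
pph
zsnyj
jno
ucjkf
ctbvy
xia
wqndu
bcyip
sravr
zyit
xdrk

Derivation:
Hunk 1: at line 7 remove [gwtp] add [nhpg] -> 13 lines: hzs pph zsnyj jno usdo avbri uzqi uzow nhpg juv sravr zyit xdrk
Hunk 2: at line 6 remove [uzow,nhpg,juv] add [wqndu,bcyip] -> 12 lines: hzs pph zsnyj jno usdo avbri uzqi wqndu bcyip sravr zyit xdrk
Hunk 3: at line 3 remove [usdo,avbri] add [ucjkf,oyz] -> 12 lines: hzs pph zsnyj jno ucjkf oyz uzqi wqndu bcyip sravr zyit xdrk
Hunk 4: at line 5 remove [oyz,uzqi] add [ctbvy,xia] -> 12 lines: hzs pph zsnyj jno ucjkf ctbvy xia wqndu bcyip sravr zyit xdrk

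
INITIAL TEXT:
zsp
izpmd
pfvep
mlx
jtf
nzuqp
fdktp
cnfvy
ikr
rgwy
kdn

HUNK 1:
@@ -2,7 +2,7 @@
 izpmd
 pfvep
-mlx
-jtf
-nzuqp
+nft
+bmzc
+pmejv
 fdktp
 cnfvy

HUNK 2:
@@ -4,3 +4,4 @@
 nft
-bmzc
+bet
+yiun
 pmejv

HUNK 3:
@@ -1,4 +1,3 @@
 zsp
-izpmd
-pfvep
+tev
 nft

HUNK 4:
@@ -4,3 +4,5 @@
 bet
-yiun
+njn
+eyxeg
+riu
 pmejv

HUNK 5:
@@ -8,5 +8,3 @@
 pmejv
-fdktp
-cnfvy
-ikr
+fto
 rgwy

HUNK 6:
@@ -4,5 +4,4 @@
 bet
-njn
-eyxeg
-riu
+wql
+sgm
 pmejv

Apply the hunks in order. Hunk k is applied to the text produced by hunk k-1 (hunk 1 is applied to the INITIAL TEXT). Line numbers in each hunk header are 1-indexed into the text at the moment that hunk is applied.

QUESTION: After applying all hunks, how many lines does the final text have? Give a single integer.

Hunk 1: at line 2 remove [mlx,jtf,nzuqp] add [nft,bmzc,pmejv] -> 11 lines: zsp izpmd pfvep nft bmzc pmejv fdktp cnfvy ikr rgwy kdn
Hunk 2: at line 4 remove [bmzc] add [bet,yiun] -> 12 lines: zsp izpmd pfvep nft bet yiun pmejv fdktp cnfvy ikr rgwy kdn
Hunk 3: at line 1 remove [izpmd,pfvep] add [tev] -> 11 lines: zsp tev nft bet yiun pmejv fdktp cnfvy ikr rgwy kdn
Hunk 4: at line 4 remove [yiun] add [njn,eyxeg,riu] -> 13 lines: zsp tev nft bet njn eyxeg riu pmejv fdktp cnfvy ikr rgwy kdn
Hunk 5: at line 8 remove [fdktp,cnfvy,ikr] add [fto] -> 11 lines: zsp tev nft bet njn eyxeg riu pmejv fto rgwy kdn
Hunk 6: at line 4 remove [njn,eyxeg,riu] add [wql,sgm] -> 10 lines: zsp tev nft bet wql sgm pmejv fto rgwy kdn
Final line count: 10

Answer: 10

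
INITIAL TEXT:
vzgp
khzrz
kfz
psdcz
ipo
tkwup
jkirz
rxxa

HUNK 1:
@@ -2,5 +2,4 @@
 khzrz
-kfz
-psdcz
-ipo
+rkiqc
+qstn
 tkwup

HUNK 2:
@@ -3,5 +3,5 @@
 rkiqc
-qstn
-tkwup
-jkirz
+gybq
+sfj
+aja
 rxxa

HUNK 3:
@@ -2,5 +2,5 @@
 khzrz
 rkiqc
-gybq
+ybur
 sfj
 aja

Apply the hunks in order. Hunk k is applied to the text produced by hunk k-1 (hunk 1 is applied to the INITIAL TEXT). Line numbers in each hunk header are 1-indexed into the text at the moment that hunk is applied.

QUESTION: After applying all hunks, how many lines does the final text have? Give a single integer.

Answer: 7

Derivation:
Hunk 1: at line 2 remove [kfz,psdcz,ipo] add [rkiqc,qstn] -> 7 lines: vzgp khzrz rkiqc qstn tkwup jkirz rxxa
Hunk 2: at line 3 remove [qstn,tkwup,jkirz] add [gybq,sfj,aja] -> 7 lines: vzgp khzrz rkiqc gybq sfj aja rxxa
Hunk 3: at line 2 remove [gybq] add [ybur] -> 7 lines: vzgp khzrz rkiqc ybur sfj aja rxxa
Final line count: 7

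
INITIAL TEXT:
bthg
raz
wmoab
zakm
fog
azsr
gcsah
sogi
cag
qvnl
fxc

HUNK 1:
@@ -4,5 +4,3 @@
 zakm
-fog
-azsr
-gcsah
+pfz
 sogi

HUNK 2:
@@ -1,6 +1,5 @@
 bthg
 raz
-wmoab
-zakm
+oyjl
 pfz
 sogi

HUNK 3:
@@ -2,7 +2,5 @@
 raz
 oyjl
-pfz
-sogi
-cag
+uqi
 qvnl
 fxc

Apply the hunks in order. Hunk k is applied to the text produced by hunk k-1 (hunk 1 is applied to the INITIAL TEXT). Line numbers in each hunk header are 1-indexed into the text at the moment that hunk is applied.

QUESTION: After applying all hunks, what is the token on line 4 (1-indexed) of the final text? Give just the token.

Answer: uqi

Derivation:
Hunk 1: at line 4 remove [fog,azsr,gcsah] add [pfz] -> 9 lines: bthg raz wmoab zakm pfz sogi cag qvnl fxc
Hunk 2: at line 1 remove [wmoab,zakm] add [oyjl] -> 8 lines: bthg raz oyjl pfz sogi cag qvnl fxc
Hunk 3: at line 2 remove [pfz,sogi,cag] add [uqi] -> 6 lines: bthg raz oyjl uqi qvnl fxc
Final line 4: uqi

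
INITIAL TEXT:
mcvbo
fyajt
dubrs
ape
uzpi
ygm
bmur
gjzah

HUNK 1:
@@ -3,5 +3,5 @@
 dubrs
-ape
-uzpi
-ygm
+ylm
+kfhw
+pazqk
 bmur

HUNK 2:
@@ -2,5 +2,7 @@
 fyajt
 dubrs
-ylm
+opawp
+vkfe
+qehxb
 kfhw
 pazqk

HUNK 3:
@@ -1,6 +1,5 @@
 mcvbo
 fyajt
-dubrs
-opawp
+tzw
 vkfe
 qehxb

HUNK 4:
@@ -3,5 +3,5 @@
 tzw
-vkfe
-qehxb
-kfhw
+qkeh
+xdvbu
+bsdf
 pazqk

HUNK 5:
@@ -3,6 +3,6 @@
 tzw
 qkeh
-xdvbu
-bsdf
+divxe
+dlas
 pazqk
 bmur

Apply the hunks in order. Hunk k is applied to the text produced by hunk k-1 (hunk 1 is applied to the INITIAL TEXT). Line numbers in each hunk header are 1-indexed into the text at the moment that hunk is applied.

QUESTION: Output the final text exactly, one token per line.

Answer: mcvbo
fyajt
tzw
qkeh
divxe
dlas
pazqk
bmur
gjzah

Derivation:
Hunk 1: at line 3 remove [ape,uzpi,ygm] add [ylm,kfhw,pazqk] -> 8 lines: mcvbo fyajt dubrs ylm kfhw pazqk bmur gjzah
Hunk 2: at line 2 remove [ylm] add [opawp,vkfe,qehxb] -> 10 lines: mcvbo fyajt dubrs opawp vkfe qehxb kfhw pazqk bmur gjzah
Hunk 3: at line 1 remove [dubrs,opawp] add [tzw] -> 9 lines: mcvbo fyajt tzw vkfe qehxb kfhw pazqk bmur gjzah
Hunk 4: at line 3 remove [vkfe,qehxb,kfhw] add [qkeh,xdvbu,bsdf] -> 9 lines: mcvbo fyajt tzw qkeh xdvbu bsdf pazqk bmur gjzah
Hunk 5: at line 3 remove [xdvbu,bsdf] add [divxe,dlas] -> 9 lines: mcvbo fyajt tzw qkeh divxe dlas pazqk bmur gjzah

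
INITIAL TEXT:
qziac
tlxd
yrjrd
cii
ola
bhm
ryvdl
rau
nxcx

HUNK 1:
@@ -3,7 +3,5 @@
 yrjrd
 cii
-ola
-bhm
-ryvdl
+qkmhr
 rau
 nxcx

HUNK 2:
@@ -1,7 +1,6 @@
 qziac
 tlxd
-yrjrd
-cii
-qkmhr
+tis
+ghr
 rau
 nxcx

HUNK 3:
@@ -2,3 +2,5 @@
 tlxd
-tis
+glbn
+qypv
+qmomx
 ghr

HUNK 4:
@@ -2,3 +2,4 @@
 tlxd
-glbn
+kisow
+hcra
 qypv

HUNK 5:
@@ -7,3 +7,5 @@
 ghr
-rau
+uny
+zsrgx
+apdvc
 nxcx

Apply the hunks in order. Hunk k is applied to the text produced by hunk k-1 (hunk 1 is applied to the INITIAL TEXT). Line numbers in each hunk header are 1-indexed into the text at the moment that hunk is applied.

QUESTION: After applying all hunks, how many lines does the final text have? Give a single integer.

Answer: 11

Derivation:
Hunk 1: at line 3 remove [ola,bhm,ryvdl] add [qkmhr] -> 7 lines: qziac tlxd yrjrd cii qkmhr rau nxcx
Hunk 2: at line 1 remove [yrjrd,cii,qkmhr] add [tis,ghr] -> 6 lines: qziac tlxd tis ghr rau nxcx
Hunk 3: at line 2 remove [tis] add [glbn,qypv,qmomx] -> 8 lines: qziac tlxd glbn qypv qmomx ghr rau nxcx
Hunk 4: at line 2 remove [glbn] add [kisow,hcra] -> 9 lines: qziac tlxd kisow hcra qypv qmomx ghr rau nxcx
Hunk 5: at line 7 remove [rau] add [uny,zsrgx,apdvc] -> 11 lines: qziac tlxd kisow hcra qypv qmomx ghr uny zsrgx apdvc nxcx
Final line count: 11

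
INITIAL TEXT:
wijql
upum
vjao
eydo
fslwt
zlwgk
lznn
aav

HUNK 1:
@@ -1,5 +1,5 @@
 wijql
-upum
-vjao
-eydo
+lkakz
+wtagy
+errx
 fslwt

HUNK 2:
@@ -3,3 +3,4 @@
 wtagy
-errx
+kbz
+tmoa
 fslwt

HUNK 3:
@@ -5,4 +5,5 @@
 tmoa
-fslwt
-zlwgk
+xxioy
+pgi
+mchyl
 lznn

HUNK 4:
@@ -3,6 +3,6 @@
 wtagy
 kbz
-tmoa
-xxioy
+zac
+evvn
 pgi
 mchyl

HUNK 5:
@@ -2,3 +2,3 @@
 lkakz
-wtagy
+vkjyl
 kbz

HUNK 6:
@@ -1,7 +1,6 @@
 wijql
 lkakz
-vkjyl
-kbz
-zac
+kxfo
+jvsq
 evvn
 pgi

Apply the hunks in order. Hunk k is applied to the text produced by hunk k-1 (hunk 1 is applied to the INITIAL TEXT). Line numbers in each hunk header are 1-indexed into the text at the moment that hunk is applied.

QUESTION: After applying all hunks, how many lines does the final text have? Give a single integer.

Answer: 9

Derivation:
Hunk 1: at line 1 remove [upum,vjao,eydo] add [lkakz,wtagy,errx] -> 8 lines: wijql lkakz wtagy errx fslwt zlwgk lznn aav
Hunk 2: at line 3 remove [errx] add [kbz,tmoa] -> 9 lines: wijql lkakz wtagy kbz tmoa fslwt zlwgk lznn aav
Hunk 3: at line 5 remove [fslwt,zlwgk] add [xxioy,pgi,mchyl] -> 10 lines: wijql lkakz wtagy kbz tmoa xxioy pgi mchyl lznn aav
Hunk 4: at line 3 remove [tmoa,xxioy] add [zac,evvn] -> 10 lines: wijql lkakz wtagy kbz zac evvn pgi mchyl lznn aav
Hunk 5: at line 2 remove [wtagy] add [vkjyl] -> 10 lines: wijql lkakz vkjyl kbz zac evvn pgi mchyl lznn aav
Hunk 6: at line 1 remove [vkjyl,kbz,zac] add [kxfo,jvsq] -> 9 lines: wijql lkakz kxfo jvsq evvn pgi mchyl lznn aav
Final line count: 9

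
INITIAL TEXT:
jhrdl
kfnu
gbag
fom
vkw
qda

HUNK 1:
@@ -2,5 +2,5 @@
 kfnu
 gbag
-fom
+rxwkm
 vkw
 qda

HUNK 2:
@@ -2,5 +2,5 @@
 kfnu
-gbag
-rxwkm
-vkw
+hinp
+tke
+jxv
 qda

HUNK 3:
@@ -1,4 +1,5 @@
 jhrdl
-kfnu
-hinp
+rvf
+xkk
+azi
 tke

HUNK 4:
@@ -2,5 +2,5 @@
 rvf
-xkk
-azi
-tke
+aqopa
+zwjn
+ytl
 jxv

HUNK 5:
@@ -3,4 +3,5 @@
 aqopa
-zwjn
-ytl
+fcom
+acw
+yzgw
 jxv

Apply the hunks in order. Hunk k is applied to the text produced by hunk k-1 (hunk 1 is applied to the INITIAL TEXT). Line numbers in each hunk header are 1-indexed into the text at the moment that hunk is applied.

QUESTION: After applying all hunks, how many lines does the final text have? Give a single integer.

Hunk 1: at line 2 remove [fom] add [rxwkm] -> 6 lines: jhrdl kfnu gbag rxwkm vkw qda
Hunk 2: at line 2 remove [gbag,rxwkm,vkw] add [hinp,tke,jxv] -> 6 lines: jhrdl kfnu hinp tke jxv qda
Hunk 3: at line 1 remove [kfnu,hinp] add [rvf,xkk,azi] -> 7 lines: jhrdl rvf xkk azi tke jxv qda
Hunk 4: at line 2 remove [xkk,azi,tke] add [aqopa,zwjn,ytl] -> 7 lines: jhrdl rvf aqopa zwjn ytl jxv qda
Hunk 5: at line 3 remove [zwjn,ytl] add [fcom,acw,yzgw] -> 8 lines: jhrdl rvf aqopa fcom acw yzgw jxv qda
Final line count: 8

Answer: 8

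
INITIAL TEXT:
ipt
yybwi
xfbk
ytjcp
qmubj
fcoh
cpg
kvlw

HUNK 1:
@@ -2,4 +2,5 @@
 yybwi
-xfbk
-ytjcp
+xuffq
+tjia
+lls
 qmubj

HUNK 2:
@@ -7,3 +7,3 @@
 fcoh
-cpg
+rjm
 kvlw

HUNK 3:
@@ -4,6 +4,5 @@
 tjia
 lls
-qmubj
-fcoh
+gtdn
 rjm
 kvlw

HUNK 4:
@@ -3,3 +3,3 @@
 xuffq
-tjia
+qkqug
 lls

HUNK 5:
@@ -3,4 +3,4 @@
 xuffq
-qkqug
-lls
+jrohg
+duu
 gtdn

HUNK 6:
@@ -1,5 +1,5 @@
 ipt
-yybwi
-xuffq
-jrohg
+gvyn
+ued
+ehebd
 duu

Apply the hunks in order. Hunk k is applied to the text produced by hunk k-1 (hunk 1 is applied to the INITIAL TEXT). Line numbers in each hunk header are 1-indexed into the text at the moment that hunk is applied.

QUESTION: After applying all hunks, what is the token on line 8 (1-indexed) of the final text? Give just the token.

Answer: kvlw

Derivation:
Hunk 1: at line 2 remove [xfbk,ytjcp] add [xuffq,tjia,lls] -> 9 lines: ipt yybwi xuffq tjia lls qmubj fcoh cpg kvlw
Hunk 2: at line 7 remove [cpg] add [rjm] -> 9 lines: ipt yybwi xuffq tjia lls qmubj fcoh rjm kvlw
Hunk 3: at line 4 remove [qmubj,fcoh] add [gtdn] -> 8 lines: ipt yybwi xuffq tjia lls gtdn rjm kvlw
Hunk 4: at line 3 remove [tjia] add [qkqug] -> 8 lines: ipt yybwi xuffq qkqug lls gtdn rjm kvlw
Hunk 5: at line 3 remove [qkqug,lls] add [jrohg,duu] -> 8 lines: ipt yybwi xuffq jrohg duu gtdn rjm kvlw
Hunk 6: at line 1 remove [yybwi,xuffq,jrohg] add [gvyn,ued,ehebd] -> 8 lines: ipt gvyn ued ehebd duu gtdn rjm kvlw
Final line 8: kvlw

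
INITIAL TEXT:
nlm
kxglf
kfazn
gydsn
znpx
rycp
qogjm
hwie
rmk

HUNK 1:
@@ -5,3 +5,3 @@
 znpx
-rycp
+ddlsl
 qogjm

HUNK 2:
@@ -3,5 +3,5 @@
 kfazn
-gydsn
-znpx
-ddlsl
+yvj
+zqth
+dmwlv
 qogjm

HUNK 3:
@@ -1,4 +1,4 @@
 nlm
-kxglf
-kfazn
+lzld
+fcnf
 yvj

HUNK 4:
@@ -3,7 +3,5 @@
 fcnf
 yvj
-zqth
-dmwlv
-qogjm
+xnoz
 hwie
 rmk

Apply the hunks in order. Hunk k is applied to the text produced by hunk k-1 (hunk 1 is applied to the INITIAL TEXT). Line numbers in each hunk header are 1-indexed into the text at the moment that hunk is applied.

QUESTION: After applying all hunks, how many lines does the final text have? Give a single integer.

Answer: 7

Derivation:
Hunk 1: at line 5 remove [rycp] add [ddlsl] -> 9 lines: nlm kxglf kfazn gydsn znpx ddlsl qogjm hwie rmk
Hunk 2: at line 3 remove [gydsn,znpx,ddlsl] add [yvj,zqth,dmwlv] -> 9 lines: nlm kxglf kfazn yvj zqth dmwlv qogjm hwie rmk
Hunk 3: at line 1 remove [kxglf,kfazn] add [lzld,fcnf] -> 9 lines: nlm lzld fcnf yvj zqth dmwlv qogjm hwie rmk
Hunk 4: at line 3 remove [zqth,dmwlv,qogjm] add [xnoz] -> 7 lines: nlm lzld fcnf yvj xnoz hwie rmk
Final line count: 7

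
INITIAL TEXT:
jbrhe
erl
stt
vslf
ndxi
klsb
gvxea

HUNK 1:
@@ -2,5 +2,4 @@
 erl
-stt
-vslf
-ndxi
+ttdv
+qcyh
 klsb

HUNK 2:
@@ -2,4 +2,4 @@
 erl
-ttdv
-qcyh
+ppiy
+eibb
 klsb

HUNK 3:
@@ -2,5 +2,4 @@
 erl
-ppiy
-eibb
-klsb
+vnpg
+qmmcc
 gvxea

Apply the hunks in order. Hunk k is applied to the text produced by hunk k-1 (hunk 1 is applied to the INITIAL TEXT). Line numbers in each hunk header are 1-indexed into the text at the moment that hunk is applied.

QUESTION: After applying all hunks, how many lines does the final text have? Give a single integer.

Hunk 1: at line 2 remove [stt,vslf,ndxi] add [ttdv,qcyh] -> 6 lines: jbrhe erl ttdv qcyh klsb gvxea
Hunk 2: at line 2 remove [ttdv,qcyh] add [ppiy,eibb] -> 6 lines: jbrhe erl ppiy eibb klsb gvxea
Hunk 3: at line 2 remove [ppiy,eibb,klsb] add [vnpg,qmmcc] -> 5 lines: jbrhe erl vnpg qmmcc gvxea
Final line count: 5

Answer: 5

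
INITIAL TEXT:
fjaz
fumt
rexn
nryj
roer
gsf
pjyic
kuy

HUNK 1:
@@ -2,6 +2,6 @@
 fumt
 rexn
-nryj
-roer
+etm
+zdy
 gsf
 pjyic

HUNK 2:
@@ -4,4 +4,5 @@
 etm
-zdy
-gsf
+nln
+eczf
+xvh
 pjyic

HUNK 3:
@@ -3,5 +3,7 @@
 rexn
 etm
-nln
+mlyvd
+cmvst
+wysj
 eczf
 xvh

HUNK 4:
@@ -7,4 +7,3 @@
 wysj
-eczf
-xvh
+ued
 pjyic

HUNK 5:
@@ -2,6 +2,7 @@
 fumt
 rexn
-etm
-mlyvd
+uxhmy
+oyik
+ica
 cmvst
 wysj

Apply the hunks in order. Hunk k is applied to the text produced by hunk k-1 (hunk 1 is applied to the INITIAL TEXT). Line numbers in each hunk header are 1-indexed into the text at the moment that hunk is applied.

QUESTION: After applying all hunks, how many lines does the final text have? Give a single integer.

Answer: 11

Derivation:
Hunk 1: at line 2 remove [nryj,roer] add [etm,zdy] -> 8 lines: fjaz fumt rexn etm zdy gsf pjyic kuy
Hunk 2: at line 4 remove [zdy,gsf] add [nln,eczf,xvh] -> 9 lines: fjaz fumt rexn etm nln eczf xvh pjyic kuy
Hunk 3: at line 3 remove [nln] add [mlyvd,cmvst,wysj] -> 11 lines: fjaz fumt rexn etm mlyvd cmvst wysj eczf xvh pjyic kuy
Hunk 4: at line 7 remove [eczf,xvh] add [ued] -> 10 lines: fjaz fumt rexn etm mlyvd cmvst wysj ued pjyic kuy
Hunk 5: at line 2 remove [etm,mlyvd] add [uxhmy,oyik,ica] -> 11 lines: fjaz fumt rexn uxhmy oyik ica cmvst wysj ued pjyic kuy
Final line count: 11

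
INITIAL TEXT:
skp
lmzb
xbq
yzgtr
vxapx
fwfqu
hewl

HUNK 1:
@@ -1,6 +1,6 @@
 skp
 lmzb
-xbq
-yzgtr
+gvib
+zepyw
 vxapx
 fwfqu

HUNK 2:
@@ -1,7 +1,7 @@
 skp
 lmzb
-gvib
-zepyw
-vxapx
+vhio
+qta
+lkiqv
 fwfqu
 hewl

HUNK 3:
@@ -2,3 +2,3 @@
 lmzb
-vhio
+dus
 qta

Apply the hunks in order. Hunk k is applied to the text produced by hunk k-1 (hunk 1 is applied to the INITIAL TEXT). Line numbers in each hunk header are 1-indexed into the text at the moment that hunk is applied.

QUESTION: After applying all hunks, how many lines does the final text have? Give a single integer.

Answer: 7

Derivation:
Hunk 1: at line 1 remove [xbq,yzgtr] add [gvib,zepyw] -> 7 lines: skp lmzb gvib zepyw vxapx fwfqu hewl
Hunk 2: at line 1 remove [gvib,zepyw,vxapx] add [vhio,qta,lkiqv] -> 7 lines: skp lmzb vhio qta lkiqv fwfqu hewl
Hunk 3: at line 2 remove [vhio] add [dus] -> 7 lines: skp lmzb dus qta lkiqv fwfqu hewl
Final line count: 7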